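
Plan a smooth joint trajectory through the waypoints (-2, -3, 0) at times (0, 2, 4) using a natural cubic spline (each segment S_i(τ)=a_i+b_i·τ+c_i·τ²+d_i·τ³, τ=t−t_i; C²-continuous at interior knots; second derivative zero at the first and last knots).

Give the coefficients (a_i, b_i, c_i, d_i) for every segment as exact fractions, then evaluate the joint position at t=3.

  seg 0: a=-2 b=-1 c=0 d=1/8
  seg 1: a=-3 b=1/2 c=3/4 d=-1/8
S(3) = -15/8

Δ: Δ0=-1/2, Δ1=3/2
row 1: diag=8, rhs=12; c'=1/4, d'=3/2
back: M1=3/2
M: M0=0, M1=3/2, M2=0
seg 0: a=-2, c=M0/2=0, d=(M1−M0)/(6·2)=1/8, b=Δ0−h0·(2M0+M1)/6=-1
seg 1: a=-3, c=M1/2=3/4, d=(M2−M1)/(6·2)=-1/8, b=Δ1−h1·(2M1+M2)/6=1/2
t_q=3 → seg 1, τ=1; S=-3+1/2·τ+3/4·τ²+-1/8·τ³=-15/8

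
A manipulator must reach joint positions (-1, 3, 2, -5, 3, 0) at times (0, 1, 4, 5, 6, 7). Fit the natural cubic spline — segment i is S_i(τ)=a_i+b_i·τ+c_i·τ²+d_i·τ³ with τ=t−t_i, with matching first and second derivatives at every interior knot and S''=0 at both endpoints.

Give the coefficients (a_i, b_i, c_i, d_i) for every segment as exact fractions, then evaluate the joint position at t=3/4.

Δ: Δ0=4, Δ1=-1/3, Δ2=-7, Δ3=8, Δ4=-3
row 1: diag=8, rhs=-26; c'=3/8, d'=-13/4
row 2: denom=8−3·3/8=55/8; d'=(-40−3·-13/4)/(55/8)=-22/5
row 3: denom=4−1·8/55=212/55; d'=(90−1·-22/5)/(212/55)=1298/53
row 4: denom=4−1·55/212=793/212; d'=(-66−1·1298/53)/(793/212)=-19184/793
back: M4=-19184/793
back: M3=1298/53−55/212·-19184/793=24398/793
back: M2=-22/5−8/55·24398/793=-7038/793
back: M1=-13/4−3/8·-7038/793=62/793
M: M0=0, M1=62/793, M2=-7038/793, M3=24398/793, M4=-19184/793, M5=0
seg 0: a=-1, c=M0/2=0, d=(M1−M0)/(6·1)=31/2379, b=Δ0−h0·(2M0+M1)/6=9485/2379
seg 1: a=3, c=M1/2=31/793, d=(M2−M1)/(6·3)=-3550/7137, b=Δ1−h1·(2M1+M2)/6=9578/2379
seg 2: a=2, c=M2/2=-3519/793, d=(M3−M2)/(6·1)=15718/2379, b=Δ2−h2·(2M2+M3)/6=-1678/183
seg 3: a=-5, c=M3/2=12199/793, d=(M4−M3)/(6·1)=-21791/2379, b=Δ3−h3·(2M3+M4)/6=4226/2379
seg 4: a=3, c=M4/2=-9592/793, d=(M5−M4)/(6·1)=9592/2379, b=Δ4−h4·(2M4+M5)/6=12047/2379
t_q=3/4 → seg 0, τ=3/4; S=-1+9485/2379·τ+0·τ²+31/2379·τ³=101287/50752

  seg 0: a=-1 b=9485/2379 c=0 d=31/2379
  seg 1: a=3 b=9578/2379 c=31/793 d=-3550/7137
  seg 2: a=2 b=-1678/183 c=-3519/793 d=15718/2379
  seg 3: a=-5 b=4226/2379 c=12199/793 d=-21791/2379
  seg 4: a=3 b=12047/2379 c=-9592/793 d=9592/2379
S(3/4) = 101287/50752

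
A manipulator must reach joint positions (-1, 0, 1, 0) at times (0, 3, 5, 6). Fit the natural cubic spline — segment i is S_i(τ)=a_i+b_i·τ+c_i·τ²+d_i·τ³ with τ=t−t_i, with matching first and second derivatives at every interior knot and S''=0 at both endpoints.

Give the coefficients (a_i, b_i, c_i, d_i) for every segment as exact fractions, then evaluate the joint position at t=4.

  seg 0: a=-1 b=5/42 c=0 d=1/42
  seg 1: a=0 b=16/21 c=3/14 d=-29/168
  seg 2: a=1 b=-19/42 c=-23/28 d=23/84
S(4) = 45/56

Δ: Δ0=1/3, Δ1=1/2, Δ2=-1
row 1: diag=10, rhs=1; c'=1/5, d'=1/10
row 2: denom=6−2·1/5=28/5; d'=(-9−2·1/10)/(28/5)=-23/14
back: M2=-23/14
back: M1=1/10−1/5·-23/14=3/7
M: M0=0, M1=3/7, M2=-23/14, M3=0
seg 0: a=-1, c=M0/2=0, d=(M1−M0)/(6·3)=1/42, b=Δ0−h0·(2M0+M1)/6=5/42
seg 1: a=0, c=M1/2=3/14, d=(M2−M1)/(6·2)=-29/168, b=Δ1−h1·(2M1+M2)/6=16/21
seg 2: a=1, c=M2/2=-23/28, d=(M3−M2)/(6·1)=23/84, b=Δ2−h2·(2M2+M3)/6=-19/42
t_q=4 → seg 1, τ=1; S=0+16/21·τ+3/14·τ²+-29/168·τ³=45/56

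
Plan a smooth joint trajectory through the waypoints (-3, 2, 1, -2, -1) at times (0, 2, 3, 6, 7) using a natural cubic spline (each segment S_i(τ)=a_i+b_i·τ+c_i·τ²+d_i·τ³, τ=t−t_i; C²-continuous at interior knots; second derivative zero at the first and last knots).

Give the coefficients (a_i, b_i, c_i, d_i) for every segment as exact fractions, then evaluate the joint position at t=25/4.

Δ: Δ0=5/2, Δ1=-1, Δ2=-1, Δ3=1
row 1: diag=6, rhs=-21; c'=1/6, d'=-7/2
row 2: denom=8−1·1/6=47/6; d'=(0−1·-7/2)/(47/6)=21/47
row 3: denom=8−3·18/47=322/47; d'=(12−3·21/47)/(322/47)=501/322
back: M3=501/322
back: M2=21/47−18/47·501/322=-24/161
back: M1=-7/2−1/6·-24/161=-1119/322
M: M0=0, M1=-1119/322, M2=-24/161, M3=501/322, M4=0
seg 0: a=-3, c=M0/2=0, d=(M1−M0)/(6·2)=-373/1288, b=Δ0−h0·(2M0+M1)/6=589/161
seg 1: a=2, c=M1/2=-1119/644, d=(M2−M1)/(6·1)=51/92, b=Δ1−h1·(2M1+M2)/6=59/322
seg 2: a=1, c=M2/2=-12/161, d=(M3−M2)/(6·3)=61/644, b=Δ2−h2·(2M2+M3)/6=-1049/644
seg 3: a=-2, c=M3/2=501/644, d=(M4−M3)/(6·1)=-167/644, b=Δ3−h3·(2M3+M4)/6=155/322
t_q=25/4 → seg 3, τ=1/4; S=-2+155/322·τ+501/644·τ²+-167/644·τ³=-10805/5888

  seg 0: a=-3 b=589/161 c=0 d=-373/1288
  seg 1: a=2 b=59/322 c=-1119/644 d=51/92
  seg 2: a=1 b=-1049/644 c=-12/161 d=61/644
  seg 3: a=-2 b=155/322 c=501/644 d=-167/644
S(25/4) = -10805/5888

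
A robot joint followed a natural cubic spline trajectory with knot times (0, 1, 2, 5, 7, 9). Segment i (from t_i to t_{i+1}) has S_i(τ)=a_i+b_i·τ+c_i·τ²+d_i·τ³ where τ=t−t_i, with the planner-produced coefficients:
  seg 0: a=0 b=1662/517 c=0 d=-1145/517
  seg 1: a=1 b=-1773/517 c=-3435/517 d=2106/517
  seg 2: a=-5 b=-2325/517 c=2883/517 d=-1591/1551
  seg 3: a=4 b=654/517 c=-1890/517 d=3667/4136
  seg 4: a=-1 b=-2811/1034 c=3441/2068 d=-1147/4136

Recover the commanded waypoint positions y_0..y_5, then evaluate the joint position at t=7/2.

y_0=0 y_1=1 y_2=-5 y_3=4 y_4=-1 y_5=-2
S(7/2) = -11005/4136

y_0 = S_0(0) = a_0 = 0
y_1 = S_1(0) = a_1 = 1
y_2 = S_2(0) = a_2 = -5
y_3 = S_3(0) = a_3 = 4
y_4 = S_4(0) = a_4 = -1
y_5 = S_4(2) = -2
t_q=7/2 is in segment 2 (τ=3/2); S_2(τ)=-11005/4136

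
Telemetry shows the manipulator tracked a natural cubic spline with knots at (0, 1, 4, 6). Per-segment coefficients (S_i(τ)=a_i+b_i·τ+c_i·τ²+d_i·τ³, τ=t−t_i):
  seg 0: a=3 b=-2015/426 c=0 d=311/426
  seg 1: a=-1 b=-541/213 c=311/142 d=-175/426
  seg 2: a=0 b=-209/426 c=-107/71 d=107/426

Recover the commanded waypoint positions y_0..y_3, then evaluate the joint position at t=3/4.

y_0=3 y_1=-1 y_2=0 y_3=-5
S(3/4) = -2177/9088

y_0 = S_0(0) = a_0 = 3
y_1 = S_1(0) = a_1 = -1
y_2 = S_2(0) = a_2 = 0
y_3 = S_2(2) = -5
t_q=3/4 is in segment 0 (τ=3/4); S_0(τ)=-2177/9088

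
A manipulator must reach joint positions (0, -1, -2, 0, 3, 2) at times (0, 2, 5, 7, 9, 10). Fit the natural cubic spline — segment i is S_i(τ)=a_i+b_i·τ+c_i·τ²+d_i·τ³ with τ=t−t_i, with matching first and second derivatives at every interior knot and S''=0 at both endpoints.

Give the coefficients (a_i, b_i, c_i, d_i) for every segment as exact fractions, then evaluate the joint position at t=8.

Δ: Δ0=-1/2, Δ1=-1/3, Δ2=1, Δ3=3/2, Δ4=-1
row 1: diag=10, rhs=1; c'=3/10, d'=1/10
row 2: denom=10−3·3/10=91/10; d'=(8−3·1/10)/(91/10)=11/13
row 3: denom=8−2·20/91=688/91; d'=(3−2·11/13)/(688/91)=119/688
row 4: denom=6−2·91/344=941/172; d'=(-15−2·119/688)/(941/172)=-5279/1882
back: M4=-5279/1882
back: M3=119/688−91/344·-5279/1882=861/941
back: M2=11/13−20/91·861/941=607/941
back: M1=1/10−3/10·607/941=-88/941
M: M0=0, M1=-88/941, M2=607/941, M3=861/941, M4=-5279/1882, M5=0
seg 0: a=0, c=M0/2=0, d=(M1−M0)/(6·2)=-22/2823, b=Δ0−h0·(2M0+M1)/6=-2647/5646
seg 1: a=-1, c=M1/2=-44/941, d=(M2−M1)/(6·3)=695/16938, b=Δ1−h1·(2M1+M2)/6=-3175/5646
seg 2: a=-2, c=M2/2=607/1882, d=(M3−M2)/(6·2)=127/5646, b=Δ2−h2·(2M2+M3)/6=748/2823
seg 3: a=0, c=M3/2=861/1882, d=(M4−M3)/(6·2)=-7001/22584, b=Δ3−h3·(2M3+M4)/6=5152/2823
seg 4: a=3, c=M4/2=-5279/3764, d=(M5−M4)/(6·1)=5279/11292, b=Δ4−h4·(2M4+M5)/6=-367/5646
t_q=8 → seg 3, τ=1; S=0+5152/2823·τ+861/1882·τ²+-7001/22584·τ³=14849/7528

  seg 0: a=0 b=-2647/5646 c=0 d=-22/2823
  seg 1: a=-1 b=-3175/5646 c=-44/941 d=695/16938
  seg 2: a=-2 b=748/2823 c=607/1882 d=127/5646
  seg 3: a=0 b=5152/2823 c=861/1882 d=-7001/22584
  seg 4: a=3 b=-367/5646 c=-5279/3764 d=5279/11292
S(8) = 14849/7528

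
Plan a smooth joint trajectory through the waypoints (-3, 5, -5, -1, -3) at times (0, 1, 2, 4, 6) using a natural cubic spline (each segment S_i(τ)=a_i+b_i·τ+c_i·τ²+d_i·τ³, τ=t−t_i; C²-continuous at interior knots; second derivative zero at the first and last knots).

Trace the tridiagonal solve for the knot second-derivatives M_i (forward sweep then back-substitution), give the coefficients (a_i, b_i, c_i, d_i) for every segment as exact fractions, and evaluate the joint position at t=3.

  seg 0: a=-3 b=373/28 c=0 d=-149/28
  seg 1: a=5 b=-37/14 c=-447/28 d=241/28
  seg 2: a=-5 b=-35/4 c=69/7 d=-251/112
  seg 3: a=-1 b=53/14 c=-201/56 d=67/112
S(3) = -687/112

Δ: Δ0=8, Δ1=-10, Δ2=2, Δ3=-1
row 1: diag=4, rhs=-108; c'=1/4, d'=-27
row 2: denom=6−1·1/4=23/4; d'=(72−1·-27)/(23/4)=396/23
row 3: denom=8−2·8/23=168/23; d'=(-18−2·396/23)/(168/23)=-201/28
back: M3=-201/28
back: M2=396/23−8/23·-201/28=138/7
back: M1=-27−1/4·138/7=-447/14
M: M0=0, M1=-447/14, M2=138/7, M3=-201/28, M4=0
seg 0: a=-3, c=M0/2=0, d=(M1−M0)/(6·1)=-149/28, b=Δ0−h0·(2M0+M1)/6=373/28
seg 1: a=5, c=M1/2=-447/28, d=(M2−M1)/(6·1)=241/28, b=Δ1−h1·(2M1+M2)/6=-37/14
seg 2: a=-5, c=M2/2=69/7, d=(M3−M2)/(6·2)=-251/112, b=Δ2−h2·(2M2+M3)/6=-35/4
seg 3: a=-1, c=M3/2=-201/56, d=(M4−M3)/(6·2)=67/112, b=Δ3−h3·(2M3+M4)/6=53/14
t_q=3 → seg 2, τ=1; S=-5+-35/4·τ+69/7·τ²+-251/112·τ³=-687/112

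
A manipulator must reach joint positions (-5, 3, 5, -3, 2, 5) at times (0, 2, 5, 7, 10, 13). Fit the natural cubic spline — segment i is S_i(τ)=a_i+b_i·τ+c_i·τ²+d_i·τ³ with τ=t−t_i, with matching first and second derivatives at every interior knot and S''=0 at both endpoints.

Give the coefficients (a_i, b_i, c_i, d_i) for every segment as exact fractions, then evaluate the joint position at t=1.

  seg 0: a=-5 b=4624/1069 c=0 d=-87/1069
  seg 1: a=3 b=3580/1069 c=-522/1069 d=-3904/28863
  seg 2: a=5 b=-3456/1069 c=-5470/3207 d=2120/3207
  seg 3: a=-3 b=-6808/3207 c=7250/3207 d=-3199/9621
  seg 4: a=2 b=7901/3207 c=-2347/3207 d=2347/28863
S(1) = -808/1069

Δ: Δ0=4, Δ1=2/3, Δ2=-4, Δ3=5/3, Δ4=1
row 1: diag=10, rhs=-20; c'=3/10, d'=-2
row 2: denom=10−3·3/10=91/10; d'=(-28−3·-2)/(91/10)=-220/91
row 3: denom=10−2·20/91=870/91; d'=(34−2·-220/91)/(870/91)=589/145
row 4: denom=12−3·91/290=3207/290; d'=(-4−3·589/145)/(3207/290)=-4694/3207
back: M4=-4694/3207
back: M3=589/145−91/290·-4694/3207=14500/3207
back: M2=-220/91−20/91·14500/3207=-10940/3207
back: M1=-2−3/10·-10940/3207=-1044/1069
M: M0=0, M1=-1044/1069, M2=-10940/3207, M3=14500/3207, M4=-4694/3207, M5=0
seg 0: a=-5, c=M0/2=0, d=(M1−M0)/(6·2)=-87/1069, b=Δ0−h0·(2M0+M1)/6=4624/1069
seg 1: a=3, c=M1/2=-522/1069, d=(M2−M1)/(6·3)=-3904/28863, b=Δ1−h1·(2M1+M2)/6=3580/1069
seg 2: a=5, c=M2/2=-5470/3207, d=(M3−M2)/(6·2)=2120/3207, b=Δ2−h2·(2M2+M3)/6=-3456/1069
seg 3: a=-3, c=M3/2=7250/3207, d=(M4−M3)/(6·3)=-3199/9621, b=Δ3−h3·(2M3+M4)/6=-6808/3207
seg 4: a=2, c=M4/2=-2347/3207, d=(M5−M4)/(6·3)=2347/28863, b=Δ4−h4·(2M4+M5)/6=7901/3207
t_q=1 → seg 0, τ=1; S=-5+4624/1069·τ+0·τ²+-87/1069·τ³=-808/1069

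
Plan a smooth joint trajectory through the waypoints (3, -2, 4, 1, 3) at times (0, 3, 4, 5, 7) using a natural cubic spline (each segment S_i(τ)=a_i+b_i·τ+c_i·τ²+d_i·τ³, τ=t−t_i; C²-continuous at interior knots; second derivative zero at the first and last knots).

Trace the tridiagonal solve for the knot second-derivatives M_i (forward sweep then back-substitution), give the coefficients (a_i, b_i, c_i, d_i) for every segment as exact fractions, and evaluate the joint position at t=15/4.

Δ: Δ0=-5/3, Δ1=6, Δ2=-3, Δ3=1
row 1: diag=8, rhs=46; c'=1/8, d'=23/4
row 2: denom=4−1·1/8=31/8; d'=(-54−1·23/4)/(31/8)=-478/31
row 3: denom=6−1·8/31=178/31; d'=(24−1·-478/31)/(178/31)=611/89
back: M3=611/89
back: M2=-478/31−8/31·611/89=-1530/89
back: M1=23/4−1/8·-1530/89=703/89
M: M0=0, M1=703/89, M2=-1530/89, M3=611/89, M4=0
seg 0: a=3, c=M0/2=0, d=(M1−M0)/(6·3)=703/1602, b=Δ0−h0·(2M0+M1)/6=-2999/534
seg 1: a=-2, c=M1/2=703/178, d=(M2−M1)/(6·1)=-2233/534, b=Δ1−h1·(2M1+M2)/6=1664/267
seg 2: a=4, c=M2/2=-765/89, d=(M3−M2)/(6·1)=2141/534, b=Δ2−h2·(2M2+M3)/6=847/534
seg 3: a=1, c=M3/2=611/178, d=(M4−M3)/(6·2)=-611/1068, b=Δ3−h3·(2M3+M4)/6=-955/267
t_q=15/4 → seg 1, τ=3/4; S=-2+1664/267·τ+703/178·τ²+-2233/534·τ³=35675/11392

  seg 0: a=3 b=-2999/534 c=0 d=703/1602
  seg 1: a=-2 b=1664/267 c=703/178 d=-2233/534
  seg 2: a=4 b=847/534 c=-765/89 d=2141/534
  seg 3: a=1 b=-955/267 c=611/178 d=-611/1068
S(15/4) = 35675/11392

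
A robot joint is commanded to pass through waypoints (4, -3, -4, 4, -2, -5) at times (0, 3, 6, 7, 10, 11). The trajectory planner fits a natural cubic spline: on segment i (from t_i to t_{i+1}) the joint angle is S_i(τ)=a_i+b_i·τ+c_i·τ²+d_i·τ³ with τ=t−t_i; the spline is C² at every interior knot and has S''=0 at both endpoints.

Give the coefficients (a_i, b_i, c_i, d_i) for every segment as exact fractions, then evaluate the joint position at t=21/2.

  seg 0: a=4 b=-2905/1563 c=0 d=-742/14067
  seg 1: a=-3 b=-5131/1563 c=-742/1563 d=6836/14067
  seg 2: a=-4 b=10925/1563 c=6094/1563 d=-1505/521
  seg 3: a=4 b=9568/1563 c=-7451/1563 d=9659/14067
  seg 4: a=-2 b=-6161/1563 c=736/521 d=-736/1563
S(21/2) = -3831/1042

Δ: Δ0=-7/3, Δ1=-1/3, Δ2=8, Δ3=-2, Δ4=-3
row 1: diag=12, rhs=12; c'=1/4, d'=1
row 2: denom=8−3·1/4=29/4; d'=(50−3·1)/(29/4)=188/29
row 3: denom=8−1·4/29=228/29; d'=(-60−1·188/29)/(228/29)=-482/57
row 4: denom=8−3·29/76=521/76; d'=(-6−3·-482/57)/(521/76)=1472/521
back: M4=1472/521
back: M3=-482/57−29/76·1472/521=-14902/1563
back: M2=188/29−4/29·-14902/1563=12188/1563
back: M1=1−1/4·12188/1563=-1484/1563
M: M0=0, M1=-1484/1563, M2=12188/1563, M3=-14902/1563, M4=1472/521, M5=0
seg 0: a=4, c=M0/2=0, d=(M1−M0)/(6·3)=-742/14067, b=Δ0−h0·(2M0+M1)/6=-2905/1563
seg 1: a=-3, c=M1/2=-742/1563, d=(M2−M1)/(6·3)=6836/14067, b=Δ1−h1·(2M1+M2)/6=-5131/1563
seg 2: a=-4, c=M2/2=6094/1563, d=(M3−M2)/(6·1)=-1505/521, b=Δ2−h2·(2M2+M3)/6=10925/1563
seg 3: a=4, c=M3/2=-7451/1563, d=(M4−M3)/(6·3)=9659/14067, b=Δ3−h3·(2M3+M4)/6=9568/1563
seg 4: a=-2, c=M4/2=736/521, d=(M5−M4)/(6·1)=-736/1563, b=Δ4−h4·(2M4+M5)/6=-6161/1563
t_q=21/2 → seg 4, τ=1/2; S=-2+-6161/1563·τ+736/521·τ²+-736/1563·τ³=-3831/1042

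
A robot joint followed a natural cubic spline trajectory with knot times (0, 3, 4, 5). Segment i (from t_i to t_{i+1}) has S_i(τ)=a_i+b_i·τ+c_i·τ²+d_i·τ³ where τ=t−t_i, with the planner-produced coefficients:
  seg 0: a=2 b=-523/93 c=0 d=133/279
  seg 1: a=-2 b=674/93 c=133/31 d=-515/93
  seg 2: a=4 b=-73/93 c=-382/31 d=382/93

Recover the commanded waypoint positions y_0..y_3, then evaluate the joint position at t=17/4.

y_0=2 y_1=-2 y_2=4 y_3=-5
S(17/4) = 3073/992

y_0 = S_0(0) = a_0 = 2
y_1 = S_1(0) = a_1 = -2
y_2 = S_2(0) = a_2 = 4
y_3 = S_2(1) = -5
t_q=17/4 is in segment 2 (τ=1/4); S_2(τ)=3073/992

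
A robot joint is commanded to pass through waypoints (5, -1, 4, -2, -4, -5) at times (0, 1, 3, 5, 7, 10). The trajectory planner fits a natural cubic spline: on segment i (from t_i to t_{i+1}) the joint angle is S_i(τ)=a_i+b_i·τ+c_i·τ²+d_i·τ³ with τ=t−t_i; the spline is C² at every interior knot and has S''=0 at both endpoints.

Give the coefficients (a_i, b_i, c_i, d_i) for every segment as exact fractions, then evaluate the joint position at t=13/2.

  seg 0: a=5 b=-2284/291 c=0 d=538/291
  seg 1: a=-1 b=-670/291 c=538/97 d=-3661/2328
  seg 2: a=4 b=589/582 c=-1509/388 d=274/291
  seg 3: a=-2 b=-1889/582 c=683/388 d=-371/1164
  seg 4: a=-4 b=-17/582 c=-59/388 d=59/3492
S(13/2) = -12365/3104

Δ: Δ0=-6, Δ1=5/2, Δ2=-3, Δ3=-1, Δ4=-1/3
row 1: diag=6, rhs=51; c'=1/3, d'=17/2
row 2: denom=8−2·1/3=22/3; d'=(-33−2·17/2)/(22/3)=-75/11
row 3: denom=8−2·3/11=82/11; d'=(12−2·-75/11)/(82/11)=141/41
row 4: denom=10−2·11/41=388/41; d'=(4−2·141/41)/(388/41)=-59/194
back: M4=-59/194
back: M3=141/41−11/41·-59/194=683/194
back: M2=-75/11−3/11·683/194=-1509/194
back: M1=17/2−1/3·-1509/194=1076/97
M: M0=0, M1=1076/97, M2=-1509/194, M3=683/194, M4=-59/194, M5=0
seg 0: a=5, c=M0/2=0, d=(M1−M0)/(6·1)=538/291, b=Δ0−h0·(2M0+M1)/6=-2284/291
seg 1: a=-1, c=M1/2=538/97, d=(M2−M1)/(6·2)=-3661/2328, b=Δ1−h1·(2M1+M2)/6=-670/291
seg 2: a=4, c=M2/2=-1509/388, d=(M3−M2)/(6·2)=274/291, b=Δ2−h2·(2M2+M3)/6=589/582
seg 3: a=-2, c=M3/2=683/388, d=(M4−M3)/(6·2)=-371/1164, b=Δ3−h3·(2M3+M4)/6=-1889/582
seg 4: a=-4, c=M4/2=-59/388, d=(M5−M4)/(6·3)=59/3492, b=Δ4−h4·(2M4+M5)/6=-17/582
t_q=13/2 → seg 3, τ=3/2; S=-2+-1889/582·τ+683/388·τ²+-371/1164·τ³=-12365/3104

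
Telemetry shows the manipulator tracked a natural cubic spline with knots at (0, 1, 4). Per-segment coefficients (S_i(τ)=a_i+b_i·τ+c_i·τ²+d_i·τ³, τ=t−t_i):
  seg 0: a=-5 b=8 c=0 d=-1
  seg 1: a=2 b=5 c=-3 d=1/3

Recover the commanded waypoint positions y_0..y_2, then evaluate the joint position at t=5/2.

y_0 = S_0(0) = a_0 = -5
y_1 = S_1(0) = a_1 = 2
y_2 = S_1(3) = -1
t_q=5/2 is in segment 1 (τ=3/2); S_1(τ)=31/8

y_0=-5 y_1=2 y_2=-1
S(5/2) = 31/8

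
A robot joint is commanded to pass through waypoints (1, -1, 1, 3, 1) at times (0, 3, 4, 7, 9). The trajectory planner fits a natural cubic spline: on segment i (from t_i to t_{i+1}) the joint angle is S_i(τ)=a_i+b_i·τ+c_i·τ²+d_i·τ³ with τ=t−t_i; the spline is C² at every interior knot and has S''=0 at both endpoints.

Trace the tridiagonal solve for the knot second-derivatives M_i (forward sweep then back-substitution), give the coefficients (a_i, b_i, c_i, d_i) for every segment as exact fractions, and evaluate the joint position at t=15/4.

  seg 0: a=1 b=-965/558 c=0 d=593/5022
  seg 1: a=-1 b=407/279 c=593/558 d=-97/186
  seg 2: a=1 b=1127/558 c=-140/279 d=85/5022
  seg 3: a=3 b=-149/279 c=-65/186 d=65/1116
S(15/4) = 5617/11904

Δ: Δ0=-2/3, Δ1=2, Δ2=2/3, Δ3=-1
row 1: diag=8, rhs=16; c'=1/8, d'=2
row 2: denom=8−1·1/8=63/8; d'=(-8−1·2)/(63/8)=-80/63
row 3: denom=10−3·8/21=62/7; d'=(-10−3·-80/63)/(62/7)=-65/93
back: M3=-65/93
back: M2=-80/63−8/21·-65/93=-280/279
back: M1=2−1/8·-280/279=593/279
M: M0=0, M1=593/279, M2=-280/279, M3=-65/93, M4=0
seg 0: a=1, c=M0/2=0, d=(M1−M0)/(6·3)=593/5022, b=Δ0−h0·(2M0+M1)/6=-965/558
seg 1: a=-1, c=M1/2=593/558, d=(M2−M1)/(6·1)=-97/186, b=Δ1−h1·(2M1+M2)/6=407/279
seg 2: a=1, c=M2/2=-140/279, d=(M3−M2)/(6·3)=85/5022, b=Δ2−h2·(2M2+M3)/6=1127/558
seg 3: a=3, c=M3/2=-65/186, d=(M4−M3)/(6·2)=65/1116, b=Δ3−h3·(2M3+M4)/6=-149/279
t_q=15/4 → seg 1, τ=3/4; S=-1+407/279·τ+593/558·τ²+-97/186·τ³=5617/11904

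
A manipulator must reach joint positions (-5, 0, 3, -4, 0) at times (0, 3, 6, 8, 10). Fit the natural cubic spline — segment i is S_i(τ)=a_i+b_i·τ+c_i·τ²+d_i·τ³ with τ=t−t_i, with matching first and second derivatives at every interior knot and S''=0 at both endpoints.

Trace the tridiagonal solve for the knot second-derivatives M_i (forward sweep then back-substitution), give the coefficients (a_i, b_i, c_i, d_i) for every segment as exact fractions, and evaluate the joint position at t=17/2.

Δ: Δ0=5/3, Δ1=1, Δ2=-7/2, Δ3=2
row 1: diag=12, rhs=-4; c'=1/4, d'=-1/3
row 2: denom=10−3·1/4=37/4; d'=(-27−3·-1/3)/(37/4)=-104/37
row 3: denom=8−2·8/37=280/37; d'=(33−2·-104/37)/(280/37)=1429/280
back: M3=1429/280
back: M2=-104/37−8/37·1429/280=-137/35
back: M1=-1/3−1/4·-137/35=271/420
M: M0=0, M1=271/420, M2=-137/35, M3=1429/280, M4=0
seg 0: a=-5, c=M0/2=0, d=(M1−M0)/(6·3)=271/7560, b=Δ0−h0·(2M0+M1)/6=1129/840
seg 1: a=0, c=M1/2=271/840, d=(M2−M1)/(6·3)=-383/1512, b=Δ1−h1·(2M1+M2)/6=971/420
seg 2: a=3, c=M2/2=-137/70, d=(M3−M2)/(6·2)=505/672, b=Δ2−h2·(2M2+M3)/6=-311/120
seg 3: a=-4, c=M3/2=1429/560, d=(M4−M3)/(6·2)=-1429/3360, b=Δ3−h3·(2M3+M4)/6=-589/420
t_q=17/2 → seg 3, τ=1/2; S=-4+-589/420·τ+1429/560·τ²+-1429/3360·τ³=-5269/1280

  seg 0: a=-5 b=1129/840 c=0 d=271/7560
  seg 1: a=0 b=971/420 c=271/840 d=-383/1512
  seg 2: a=3 b=-311/120 c=-137/70 d=505/672
  seg 3: a=-4 b=-589/420 c=1429/560 d=-1429/3360
S(17/2) = -5269/1280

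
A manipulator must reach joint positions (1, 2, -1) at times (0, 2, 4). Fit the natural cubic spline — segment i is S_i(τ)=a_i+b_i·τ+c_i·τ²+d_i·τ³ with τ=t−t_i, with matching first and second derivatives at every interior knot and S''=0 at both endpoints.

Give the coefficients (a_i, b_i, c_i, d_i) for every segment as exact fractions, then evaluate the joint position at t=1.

Δ: Δ0=1/2, Δ1=-3/2
row 1: diag=8, rhs=-12; c'=1/4, d'=-3/2
back: M1=-3/2
M: M0=0, M1=-3/2, M2=0
seg 0: a=1, c=M0/2=0, d=(M1−M0)/(6·2)=-1/8, b=Δ0−h0·(2M0+M1)/6=1
seg 1: a=2, c=M1/2=-3/4, d=(M2−M1)/(6·2)=1/8, b=Δ1−h1·(2M1+M2)/6=-1/2
t_q=1 → seg 0, τ=1; S=1+1·τ+0·τ²+-1/8·τ³=15/8

  seg 0: a=1 b=1 c=0 d=-1/8
  seg 1: a=2 b=-1/2 c=-3/4 d=1/8
S(1) = 15/8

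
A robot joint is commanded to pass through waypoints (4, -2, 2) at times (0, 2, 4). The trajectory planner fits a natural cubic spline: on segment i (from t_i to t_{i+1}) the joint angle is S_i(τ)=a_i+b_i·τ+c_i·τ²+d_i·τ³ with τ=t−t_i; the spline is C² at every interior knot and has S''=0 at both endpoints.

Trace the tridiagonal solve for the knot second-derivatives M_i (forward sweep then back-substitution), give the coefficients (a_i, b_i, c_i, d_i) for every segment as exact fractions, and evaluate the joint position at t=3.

  seg 0: a=4 b=-17/4 c=0 d=5/16
  seg 1: a=-2 b=-1/2 c=15/8 d=-5/16
S(3) = -15/16

Δ: Δ0=-3, Δ1=2
row 1: diag=8, rhs=30; c'=1/4, d'=15/4
back: M1=15/4
M: M0=0, M1=15/4, M2=0
seg 0: a=4, c=M0/2=0, d=(M1−M0)/(6·2)=5/16, b=Δ0−h0·(2M0+M1)/6=-17/4
seg 1: a=-2, c=M1/2=15/8, d=(M2−M1)/(6·2)=-5/16, b=Δ1−h1·(2M1+M2)/6=-1/2
t_q=3 → seg 1, τ=1; S=-2+-1/2·τ+15/8·τ²+-5/16·τ³=-15/16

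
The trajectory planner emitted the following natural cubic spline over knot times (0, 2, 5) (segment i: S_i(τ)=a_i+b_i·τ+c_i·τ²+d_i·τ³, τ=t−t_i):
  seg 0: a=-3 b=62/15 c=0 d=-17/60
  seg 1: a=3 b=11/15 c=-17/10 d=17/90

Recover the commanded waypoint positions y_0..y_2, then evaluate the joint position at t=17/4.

y_0 = S_0(0) = a_0 = -3
y_1 = S_1(0) = a_1 = 3
y_2 = S_1(3) = -5
t_q=17/4 is in segment 1 (τ=9/4); S_1(τ)=-231/128

y_0=-3 y_1=3 y_2=-5
S(17/4) = -231/128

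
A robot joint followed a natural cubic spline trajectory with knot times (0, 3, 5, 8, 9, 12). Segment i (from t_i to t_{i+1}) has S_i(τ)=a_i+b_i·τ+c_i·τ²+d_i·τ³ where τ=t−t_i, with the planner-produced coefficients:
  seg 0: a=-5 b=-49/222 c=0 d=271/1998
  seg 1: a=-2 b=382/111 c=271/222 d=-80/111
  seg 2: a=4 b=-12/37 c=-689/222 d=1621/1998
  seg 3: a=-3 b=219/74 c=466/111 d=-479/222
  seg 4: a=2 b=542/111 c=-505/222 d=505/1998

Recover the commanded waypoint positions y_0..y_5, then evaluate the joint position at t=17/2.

y_0=-5 y_1=-2 y_2=4 y_3=-3 y_4=2 y_5=3
S(17/2) = -1315/1776

y_0 = S_0(0) = a_0 = -5
y_1 = S_1(0) = a_1 = -2
y_2 = S_2(0) = a_2 = 4
y_3 = S_3(0) = a_3 = -3
y_4 = S_4(0) = a_4 = 2
y_5 = S_4(3) = 3
t_q=17/2 is in segment 3 (τ=1/2); S_3(τ)=-1315/1776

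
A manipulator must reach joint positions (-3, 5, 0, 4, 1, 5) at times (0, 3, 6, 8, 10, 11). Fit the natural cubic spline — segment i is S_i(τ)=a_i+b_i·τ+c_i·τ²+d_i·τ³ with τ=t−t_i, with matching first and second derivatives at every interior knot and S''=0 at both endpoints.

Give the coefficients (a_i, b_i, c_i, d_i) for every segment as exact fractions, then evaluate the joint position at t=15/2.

Δ: Δ0=8/3, Δ1=-5/3, Δ2=2, Δ3=-3/2, Δ4=4
row 1: diag=12, rhs=-26; c'=1/4, d'=-13/6
row 2: denom=10−3·1/4=37/4; d'=(22−3·-13/6)/(37/4)=114/37
row 3: denom=8−2·8/37=280/37; d'=(-21−2·114/37)/(280/37)=-201/56
row 4: denom=6−2·37/140=383/70; d'=(33−2·-201/56)/(383/70)=5625/766
back: M4=5625/766
back: M3=-201/56−37/140·5625/766=-2118/383
back: M2=114/37−8/37·-2118/383=1638/383
back: M1=-13/6−1/4·1638/383=-3718/1149
M: M0=0, M1=-3718/1149, M2=1638/383, M3=-2118/383, M4=5625/766, M5=0
seg 0: a=-3, c=M0/2=0, d=(M1−M0)/(6·3)=-1859/10341, b=Δ0−h0·(2M0+M1)/6=1641/383
seg 1: a=5, c=M1/2=-1859/1149, d=(M2−M1)/(6·3)=4316/10341, b=Δ1−h1·(2M1+M2)/6=-218/383
seg 2: a=0, c=M2/2=819/383, d=(M3−M2)/(6·2)=-313/383, b=Δ2−h2·(2M2+M3)/6=380/383
seg 3: a=4, c=M3/2=-1059/383, d=(M4−M3)/(6·2)=3287/3064, b=Δ3−h3·(2M3+M4)/6=-100/383
seg 4: a=1, c=M4/2=5625/1532, d=(M5−M4)/(6·1)=-1875/1532, b=Δ4−h4·(2M4+M5)/6=1189/766
t_q=15/2 → seg 2, τ=3/2; S=0+380/383·τ+819/383·τ²+-313/383·τ³=10851/3064

  seg 0: a=-3 b=1641/383 c=0 d=-1859/10341
  seg 1: a=5 b=-218/383 c=-1859/1149 d=4316/10341
  seg 2: a=0 b=380/383 c=819/383 d=-313/383
  seg 3: a=4 b=-100/383 c=-1059/383 d=3287/3064
  seg 4: a=1 b=1189/766 c=5625/1532 d=-1875/1532
S(15/2) = 10851/3064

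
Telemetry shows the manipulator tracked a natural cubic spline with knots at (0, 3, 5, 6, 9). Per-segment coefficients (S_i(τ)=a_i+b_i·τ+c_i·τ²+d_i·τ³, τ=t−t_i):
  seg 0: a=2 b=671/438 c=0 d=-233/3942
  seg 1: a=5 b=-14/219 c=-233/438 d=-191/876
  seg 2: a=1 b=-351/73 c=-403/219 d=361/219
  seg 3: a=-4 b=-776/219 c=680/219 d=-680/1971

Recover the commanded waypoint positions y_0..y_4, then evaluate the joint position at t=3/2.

y_0 = S_0(0) = a_0 = 2
y_1 = S_1(0) = a_1 = 5
y_2 = S_2(0) = a_2 = 1
y_3 = S_3(0) = a_3 = -4
y_4 = S_3(3) = 4
t_q=3/2 is in segment 0 (τ=3/2); S_0(τ)=4787/1168

y_0=2 y_1=5 y_2=1 y_3=-4 y_4=4
S(3/2) = 4787/1168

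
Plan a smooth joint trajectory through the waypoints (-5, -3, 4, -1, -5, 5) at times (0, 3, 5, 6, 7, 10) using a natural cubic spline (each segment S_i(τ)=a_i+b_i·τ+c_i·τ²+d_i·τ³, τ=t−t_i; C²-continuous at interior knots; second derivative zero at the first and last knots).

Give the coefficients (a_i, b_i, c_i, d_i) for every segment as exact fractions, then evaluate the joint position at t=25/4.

  seg 0: a=-5 b=-997/828 c=0 d=1549/7452
  seg 1: a=-3 b=1825/414 c=1549/828 d=-1925/1656
  seg 2: a=4 b=-142/69 c=-2113/414 d=895/414
  seg 3: a=-1 b=-2393/414 c=286/207 d=55/138
  seg 4: a=-5 b=-377/207 c=1067/414 d=-1067/3726
S(25/4) = -20777/8832

Δ: Δ0=2/3, Δ1=7/2, Δ2=-5, Δ3=-4, Δ4=10/3
row 1: diag=10, rhs=17; c'=1/5, d'=17/10
row 2: denom=6−2·1/5=28/5; d'=(-51−2·17/10)/(28/5)=-68/7
row 3: denom=4−1·5/28=107/28; d'=(6−1·-68/7)/(107/28)=440/107
row 4: denom=8−1·28/107=828/107; d'=(44−1·440/107)/(828/107)=1067/207
back: M4=1067/207
back: M3=440/107−28/107·1067/207=572/207
back: M2=-68/7−5/28·572/207=-2113/207
back: M1=17/10−1/5·-2113/207=1549/414
M: M0=0, M1=1549/414, M2=-2113/207, M3=572/207, M4=1067/207, M5=0
seg 0: a=-5, c=M0/2=0, d=(M1−M0)/(6·3)=1549/7452, b=Δ0−h0·(2M0+M1)/6=-997/828
seg 1: a=-3, c=M1/2=1549/828, d=(M2−M1)/(6·2)=-1925/1656, b=Δ1−h1·(2M1+M2)/6=1825/414
seg 2: a=4, c=M2/2=-2113/414, d=(M3−M2)/(6·1)=895/414, b=Δ2−h2·(2M2+M3)/6=-142/69
seg 3: a=-1, c=M3/2=286/207, d=(M4−M3)/(6·1)=55/138, b=Δ3−h3·(2M3+M4)/6=-2393/414
seg 4: a=-5, c=M4/2=1067/414, d=(M5−M4)/(6·3)=-1067/3726, b=Δ4−h4·(2M4+M5)/6=-377/207
t_q=25/4 → seg 3, τ=1/4; S=-1+-2393/414·τ+286/207·τ²+55/138·τ³=-20777/8832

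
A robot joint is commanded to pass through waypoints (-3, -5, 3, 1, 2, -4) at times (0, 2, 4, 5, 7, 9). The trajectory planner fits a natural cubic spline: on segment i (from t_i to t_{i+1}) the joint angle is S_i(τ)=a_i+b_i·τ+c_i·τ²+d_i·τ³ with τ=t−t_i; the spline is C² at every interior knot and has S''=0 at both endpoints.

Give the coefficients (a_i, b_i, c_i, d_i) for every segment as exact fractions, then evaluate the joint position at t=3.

Δ: Δ0=-1, Δ1=4, Δ2=-2, Δ3=1/2, Δ4=-3
row 1: diag=8, rhs=30; c'=1/4, d'=15/4
row 2: denom=6−2·1/4=11/2; d'=(-36−2·15/4)/(11/2)=-87/11
row 3: denom=6−1·2/11=64/11; d'=(15−1·-87/11)/(64/11)=63/16
row 4: denom=8−2·11/32=117/16; d'=(-21−2·63/16)/(117/16)=-154/39
back: M4=-154/39
back: M3=63/16−11/32·-154/39=413/78
back: M2=-87/11−2/11·413/78=-346/39
back: M1=15/4−1/4·-346/39=931/156
M: M0=0, M1=931/156, M2=-346/39, M3=413/78, M4=-154/39, M5=0
seg 0: a=-3, c=M0/2=0, d=(M1−M0)/(6·2)=931/1872, b=Δ0−h0·(2M0+M1)/6=-1399/468
seg 1: a=-5, c=M1/2=931/312, d=(M2−M1)/(6·2)=-2315/1872, b=Δ1−h1·(2M1+M2)/6=697/234
seg 2: a=3, c=M2/2=-173/39, d=(M3−M2)/(6·1)=85/36, b=Δ2−h2·(2M2+M3)/6=35/468
seg 3: a=1, c=M3/2=413/156, d=(M4−M3)/(6·2)=-721/936, b=Δ3−h3·(2M3+M4)/6=-401/234
seg 4: a=2, c=M4/2=-77/39, d=(M5−M4)/(6·2)=77/234, b=Δ4−h4·(2M4+M5)/6=-43/117
t_q=3 → seg 1, τ=1; S=-5+697/234·τ+931/312·τ²+-2315/1872·τ³=-57/208

  seg 0: a=-3 b=-1399/468 c=0 d=931/1872
  seg 1: a=-5 b=697/234 c=931/312 d=-2315/1872
  seg 2: a=3 b=35/468 c=-173/39 d=85/36
  seg 3: a=1 b=-401/234 c=413/156 d=-721/936
  seg 4: a=2 b=-43/117 c=-77/39 d=77/234
S(3) = -57/208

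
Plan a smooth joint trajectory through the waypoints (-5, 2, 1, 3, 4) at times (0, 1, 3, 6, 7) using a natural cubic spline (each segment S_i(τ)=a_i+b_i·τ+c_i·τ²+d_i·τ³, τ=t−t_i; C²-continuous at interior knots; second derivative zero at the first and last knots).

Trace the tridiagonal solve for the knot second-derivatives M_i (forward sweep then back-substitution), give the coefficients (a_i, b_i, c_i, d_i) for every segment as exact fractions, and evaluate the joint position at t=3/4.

  seg 0: a=-5 b=19843/2364 c=0 d=-3295/2364
  seg 1: a=2 b=4979/1182 c=-3295/788 d=4315/4728
  seg 2: a=1 b=-923/591 c=255/197 d=-326/1773
  seg 3: a=3 b=733/591 c=-71/197 d=71/591
S(3/4) = 35673/50432

Δ: Δ0=7, Δ1=-1/2, Δ2=2/3, Δ3=1
row 1: diag=6, rhs=-45; c'=1/3, d'=-15/2
row 2: denom=10−2·1/3=28/3; d'=(7−2·-15/2)/(28/3)=33/14
row 3: denom=8−3·9/28=197/28; d'=(2−3·33/14)/(197/28)=-142/197
back: M3=-142/197
back: M2=33/14−9/28·-142/197=510/197
back: M1=-15/2−1/3·510/197=-3295/394
M: M0=0, M1=-3295/394, M2=510/197, M3=-142/197, M4=0
seg 0: a=-5, c=M0/2=0, d=(M1−M0)/(6·1)=-3295/2364, b=Δ0−h0·(2M0+M1)/6=19843/2364
seg 1: a=2, c=M1/2=-3295/788, d=(M2−M1)/(6·2)=4315/4728, b=Δ1−h1·(2M1+M2)/6=4979/1182
seg 2: a=1, c=M2/2=255/197, d=(M3−M2)/(6·3)=-326/1773, b=Δ2−h2·(2M2+M3)/6=-923/591
seg 3: a=3, c=M3/2=-71/197, d=(M4−M3)/(6·1)=71/591, b=Δ3−h3·(2M3+M4)/6=733/591
t_q=3/4 → seg 0, τ=3/4; S=-5+19843/2364·τ+0·τ²+-3295/2364·τ³=35673/50432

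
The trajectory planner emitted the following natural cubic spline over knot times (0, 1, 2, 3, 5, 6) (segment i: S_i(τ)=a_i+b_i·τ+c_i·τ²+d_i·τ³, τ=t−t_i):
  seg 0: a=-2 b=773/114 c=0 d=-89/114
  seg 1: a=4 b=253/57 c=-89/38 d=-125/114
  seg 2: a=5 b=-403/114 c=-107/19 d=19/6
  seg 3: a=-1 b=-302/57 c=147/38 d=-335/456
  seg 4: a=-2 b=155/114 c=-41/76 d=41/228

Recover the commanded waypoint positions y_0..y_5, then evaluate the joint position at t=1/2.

y_0 = S_0(0) = a_0 = -2
y_1 = S_1(0) = a_1 = 4
y_2 = S_2(0) = a_2 = 5
y_3 = S_3(0) = a_3 = -1
y_4 = S_4(0) = a_4 = -2
y_5 = S_4(1) = -1
t_q=1/2 is in segment 0 (τ=1/2); S_0(τ)=393/304

y_0=-2 y_1=4 y_2=5 y_3=-1 y_4=-2 y_5=-1
S(1/2) = 393/304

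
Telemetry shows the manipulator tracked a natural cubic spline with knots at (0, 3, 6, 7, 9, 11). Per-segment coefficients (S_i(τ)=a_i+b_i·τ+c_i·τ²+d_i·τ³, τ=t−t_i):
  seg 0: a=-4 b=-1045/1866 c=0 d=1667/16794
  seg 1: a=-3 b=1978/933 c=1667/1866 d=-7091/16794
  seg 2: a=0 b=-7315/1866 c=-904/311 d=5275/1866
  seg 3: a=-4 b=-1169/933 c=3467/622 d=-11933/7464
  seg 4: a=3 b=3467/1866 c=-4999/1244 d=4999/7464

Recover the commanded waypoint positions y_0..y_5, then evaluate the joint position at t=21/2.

y_0 = S_0(0) = a_0 = -4
y_1 = S_1(0) = a_1 = -3
y_2 = S_2(0) = a_2 = 0
y_3 = S_3(0) = a_3 = -4
y_4 = S_4(0) = a_4 = 3
y_5 = S_4(2) = -4
t_q=21/2 is in segment 4 (τ=3/2); S_4(τ)=-19789/19904

y_0=-4 y_1=-3 y_2=0 y_3=-4 y_4=3 y_5=-4
S(21/2) = -19789/19904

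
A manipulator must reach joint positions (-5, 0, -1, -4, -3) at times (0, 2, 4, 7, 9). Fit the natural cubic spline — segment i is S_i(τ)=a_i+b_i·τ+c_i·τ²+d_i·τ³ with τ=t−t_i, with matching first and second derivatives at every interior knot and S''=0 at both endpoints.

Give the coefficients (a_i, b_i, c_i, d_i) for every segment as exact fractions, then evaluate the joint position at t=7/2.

Δ: Δ0=5/2, Δ1=-1/2, Δ2=-1, Δ3=1/2
row 1: diag=8, rhs=-18; c'=1/4, d'=-9/4
row 2: denom=10−2·1/4=19/2; d'=(-3−2·-9/4)/(19/2)=3/19
row 3: denom=10−3·6/19=172/19; d'=(9−3·3/19)/(172/19)=81/86
back: M3=81/86
back: M2=3/19−6/19·81/86=-6/43
back: M1=-9/4−1/4·-6/43=-381/172
M: M0=0, M1=-381/172, M2=-6/43, M3=81/86, M4=0
seg 0: a=-5, c=M0/2=0, d=(M1−M0)/(6·2)=-127/688, b=Δ0−h0·(2M0+M1)/6=557/172
seg 1: a=0, c=M1/2=-381/344, d=(M2−M1)/(6·2)=119/688, b=Δ1−h1·(2M1+M2)/6=44/43
seg 2: a=-1, c=M2/2=-3/43, d=(M3−M2)/(6·3)=31/516, b=Δ2−h2·(2M2+M3)/6=-229/172
seg 3: a=-4, c=M3/2=81/172, d=(M4−M3)/(6·2)=-27/344, b=Δ3−h3·(2M3+M4)/6=-11/86
t_q=7/2 → seg 1, τ=3/2; S=0+44/43·τ+-381/344·τ²+119/688·τ³=-2055/5504

  seg 0: a=-5 b=557/172 c=0 d=-127/688
  seg 1: a=0 b=44/43 c=-381/344 d=119/688
  seg 2: a=-1 b=-229/172 c=-3/43 d=31/516
  seg 3: a=-4 b=-11/86 c=81/172 d=-27/344
S(7/2) = -2055/5504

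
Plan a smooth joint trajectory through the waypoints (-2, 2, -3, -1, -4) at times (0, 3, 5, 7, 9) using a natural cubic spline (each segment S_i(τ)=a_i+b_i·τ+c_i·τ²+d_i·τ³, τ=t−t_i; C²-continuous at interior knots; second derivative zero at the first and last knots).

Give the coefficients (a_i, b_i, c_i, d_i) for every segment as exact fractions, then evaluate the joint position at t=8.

  seg 0: a=-2 b=617/213 c=0 d=-37/213
  seg 1: a=2 b=-382/213 c=-111/71 d=1031/1704
  seg 2: a=-3 b=-335/426 c=587/284 d=-125/213
  seg 3: a=-1 b=187/426 c=-413/284 d=413/1704
S(8) = -1007/568

Δ: Δ0=4/3, Δ1=-5/2, Δ2=1, Δ3=-3/2
row 1: diag=10, rhs=-23; c'=1/5, d'=-23/10
row 2: denom=8−2·1/5=38/5; d'=(21−2·-23/10)/(38/5)=64/19
row 3: denom=8−2·5/19=142/19; d'=(-15−2·64/19)/(142/19)=-413/142
back: M3=-413/142
back: M2=64/19−5/19·-413/142=587/142
back: M1=-23/10−1/5·587/142=-222/71
M: M0=0, M1=-222/71, M2=587/142, M3=-413/142, M4=0
seg 0: a=-2, c=M0/2=0, d=(M1−M0)/(6·3)=-37/213, b=Δ0−h0·(2M0+M1)/6=617/213
seg 1: a=2, c=M1/2=-111/71, d=(M2−M1)/(6·2)=1031/1704, b=Δ1−h1·(2M1+M2)/6=-382/213
seg 2: a=-3, c=M2/2=587/284, d=(M3−M2)/(6·2)=-125/213, b=Δ2−h2·(2M2+M3)/6=-335/426
seg 3: a=-1, c=M3/2=-413/284, d=(M4−M3)/(6·2)=413/1704, b=Δ3−h3·(2M3+M4)/6=187/426
t_q=8 → seg 3, τ=1; S=-1+187/426·τ+-413/284·τ²+413/1704·τ³=-1007/568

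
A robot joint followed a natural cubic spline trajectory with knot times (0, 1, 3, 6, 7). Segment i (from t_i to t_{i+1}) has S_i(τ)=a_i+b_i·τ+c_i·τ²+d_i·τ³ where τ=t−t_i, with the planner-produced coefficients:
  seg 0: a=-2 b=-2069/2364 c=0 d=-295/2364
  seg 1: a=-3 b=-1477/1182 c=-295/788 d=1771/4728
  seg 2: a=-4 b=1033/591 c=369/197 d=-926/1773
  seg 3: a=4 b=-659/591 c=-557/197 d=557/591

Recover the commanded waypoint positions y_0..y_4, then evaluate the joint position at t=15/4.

y_0=-2 y_1=-3 y_2=-4 y_3=4 y_4=1
S(15/4) = -11699/6304

y_0 = S_0(0) = a_0 = -2
y_1 = S_1(0) = a_1 = -3
y_2 = S_2(0) = a_2 = -4
y_3 = S_3(0) = a_3 = 4
y_4 = S_3(1) = 1
t_q=15/4 is in segment 2 (τ=3/4); S_2(τ)=-11699/6304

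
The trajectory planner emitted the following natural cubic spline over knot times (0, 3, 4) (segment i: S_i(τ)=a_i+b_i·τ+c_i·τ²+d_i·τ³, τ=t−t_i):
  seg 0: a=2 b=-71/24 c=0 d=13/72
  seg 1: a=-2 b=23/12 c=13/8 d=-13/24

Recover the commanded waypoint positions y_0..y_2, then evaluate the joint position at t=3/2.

y_0=2 y_1=-2 y_2=1
S(3/2) = -117/64

y_0 = S_0(0) = a_0 = 2
y_1 = S_1(0) = a_1 = -2
y_2 = S_1(1) = 1
t_q=3/2 is in segment 0 (τ=3/2); S_0(τ)=-117/64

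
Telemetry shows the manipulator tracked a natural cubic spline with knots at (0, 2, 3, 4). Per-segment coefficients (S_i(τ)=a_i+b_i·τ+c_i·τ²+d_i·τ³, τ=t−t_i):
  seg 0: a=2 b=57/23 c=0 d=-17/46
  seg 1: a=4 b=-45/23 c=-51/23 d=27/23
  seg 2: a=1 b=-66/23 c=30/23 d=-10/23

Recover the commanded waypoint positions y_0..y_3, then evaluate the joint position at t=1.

y_0 = S_0(0) = a_0 = 2
y_1 = S_1(0) = a_1 = 4
y_2 = S_2(0) = a_2 = 1
y_3 = S_2(1) = -1
t_q=1 is in segment 0 (τ=1); S_0(τ)=189/46

y_0=2 y_1=4 y_2=1 y_3=-1
S(1) = 189/46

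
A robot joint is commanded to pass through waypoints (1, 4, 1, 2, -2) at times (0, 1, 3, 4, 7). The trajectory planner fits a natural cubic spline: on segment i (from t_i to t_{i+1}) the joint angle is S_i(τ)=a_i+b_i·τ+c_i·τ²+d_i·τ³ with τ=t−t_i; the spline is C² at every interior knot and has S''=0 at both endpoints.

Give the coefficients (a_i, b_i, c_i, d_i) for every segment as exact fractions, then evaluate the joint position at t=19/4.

  seg 0: a=1 b=6037/1500 c=0 d=-1537/1500
  seg 1: a=4 b=713/750 c=-1537/500 d=2773/3000
  seg 2: a=1 b=-19/75 c=309/125 d=-457/375
  seg 3: a=2 b=388/375 c=-148/125 d=148/1125
S(19/4) = 4331/2000

Δ: Δ0=3, Δ1=-3/2, Δ2=1, Δ3=-4/3
row 1: diag=6, rhs=-27; c'=1/3, d'=-9/2
row 2: denom=6−2·1/3=16/3; d'=(15−2·-9/2)/(16/3)=9/2
row 3: denom=8−1·3/16=125/16; d'=(-14−1·9/2)/(125/16)=-296/125
back: M3=-296/125
back: M2=9/2−3/16·-296/125=618/125
back: M1=-9/2−1/3·618/125=-1537/250
M: M0=0, M1=-1537/250, M2=618/125, M3=-296/125, M4=0
seg 0: a=1, c=M0/2=0, d=(M1−M0)/(6·1)=-1537/1500, b=Δ0−h0·(2M0+M1)/6=6037/1500
seg 1: a=4, c=M1/2=-1537/500, d=(M2−M1)/(6·2)=2773/3000, b=Δ1−h1·(2M1+M2)/6=713/750
seg 2: a=1, c=M2/2=309/125, d=(M3−M2)/(6·1)=-457/375, b=Δ2−h2·(2M2+M3)/6=-19/75
seg 3: a=2, c=M3/2=-148/125, d=(M4−M3)/(6·3)=148/1125, b=Δ3−h3·(2M3+M4)/6=388/375
t_q=19/4 → seg 3, τ=3/4; S=2+388/375·τ+-148/125·τ²+148/1125·τ³=4331/2000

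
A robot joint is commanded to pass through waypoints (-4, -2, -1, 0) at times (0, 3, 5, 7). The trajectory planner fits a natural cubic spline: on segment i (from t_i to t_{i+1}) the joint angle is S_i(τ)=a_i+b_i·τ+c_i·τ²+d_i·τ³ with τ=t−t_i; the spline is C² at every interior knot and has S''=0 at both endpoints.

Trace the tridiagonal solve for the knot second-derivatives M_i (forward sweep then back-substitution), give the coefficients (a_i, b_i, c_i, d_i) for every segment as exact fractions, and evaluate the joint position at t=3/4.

Δ: Δ0=2/3, Δ1=1/2, Δ2=1/2
row 1: diag=10, rhs=-1; c'=1/5, d'=-1/10
row 2: denom=8−2·1/5=38/5; d'=(0−2·-1/10)/(38/5)=1/38
back: M2=1/38
back: M1=-1/10−1/5·1/38=-2/19
M: M0=0, M1=-2/19, M2=1/38, M3=0
seg 0: a=-4, c=M0/2=0, d=(M1−M0)/(6·3)=-1/171, b=Δ0−h0·(2M0+M1)/6=41/57
seg 1: a=-2, c=M1/2=-1/19, d=(M2−M1)/(6·2)=5/456, b=Δ1−h1·(2M1+M2)/6=32/57
seg 2: a=-1, c=M2/2=1/76, d=(M3−M2)/(6·2)=-1/456, b=Δ2−h2·(2M2+M3)/6=55/114
t_q=3/4 → seg 0, τ=3/4; S=-4+41/57·τ+0·τ²+-1/171·τ³=-4211/1216

  seg 0: a=-4 b=41/57 c=0 d=-1/171
  seg 1: a=-2 b=32/57 c=-1/19 d=5/456
  seg 2: a=-1 b=55/114 c=1/76 d=-1/456
S(3/4) = -4211/1216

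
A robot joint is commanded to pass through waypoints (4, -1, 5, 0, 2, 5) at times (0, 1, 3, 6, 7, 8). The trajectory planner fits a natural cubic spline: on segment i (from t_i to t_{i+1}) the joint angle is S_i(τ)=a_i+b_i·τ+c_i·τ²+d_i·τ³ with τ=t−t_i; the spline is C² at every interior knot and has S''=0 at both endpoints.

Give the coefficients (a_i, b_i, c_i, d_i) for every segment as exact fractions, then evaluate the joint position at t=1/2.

  seg 0: a=4 b=-3049/456 c=0 d=769/456
  seg 1: a=-1 b=-371/228 c=769/152 d=-313/228
  seg 2: a=5 b=487/228 c=-483/152 d=871/1368
  seg 3: a=0 b=119/456 c=97/38 d=-371/456
  seg 4: a=2 b=667/228 c=17/152 d=-17/456
S(1/2) = 1055/1216

Δ: Δ0=-5, Δ1=3, Δ2=-5/3, Δ3=2, Δ4=3
row 1: diag=6, rhs=48; c'=1/3, d'=8
row 2: denom=10−2·1/3=28/3; d'=(-28−2·8)/(28/3)=-33/7
row 3: denom=8−3·9/28=197/28; d'=(22−3·-33/7)/(197/28)=1012/197
row 4: denom=4−1·28/197=760/197; d'=(6−1·1012/197)/(760/197)=17/76
back: M4=17/76
back: M3=1012/197−28/197·17/76=97/19
back: M2=-33/7−9/28·97/19=-483/76
back: M1=8−1/3·-483/76=769/76
M: M0=0, M1=769/76, M2=-483/76, M3=97/19, M4=17/76, M5=0
seg 0: a=4, c=M0/2=0, d=(M1−M0)/(6·1)=769/456, b=Δ0−h0·(2M0+M1)/6=-3049/456
seg 1: a=-1, c=M1/2=769/152, d=(M2−M1)/(6·2)=-313/228, b=Δ1−h1·(2M1+M2)/6=-371/228
seg 2: a=5, c=M2/2=-483/152, d=(M3−M2)/(6·3)=871/1368, b=Δ2−h2·(2M2+M3)/6=487/228
seg 3: a=0, c=M3/2=97/38, d=(M4−M3)/(6·1)=-371/456, b=Δ3−h3·(2M3+M4)/6=119/456
seg 4: a=2, c=M4/2=17/152, d=(M5−M4)/(6·1)=-17/456, b=Δ4−h4·(2M4+M5)/6=667/228
t_q=1/2 → seg 0, τ=1/2; S=4+-3049/456·τ+0·τ²+769/456·τ³=1055/1216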